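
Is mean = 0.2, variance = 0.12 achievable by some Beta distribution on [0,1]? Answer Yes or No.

Yes

For any Beta, Var(X) < E[X]·(1−E[X]).
Here μ(1−μ) = 0.2×0.8 = 0.16, and 0.12 < 0.16.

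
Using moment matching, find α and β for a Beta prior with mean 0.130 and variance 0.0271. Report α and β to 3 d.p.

α = 0.413, β = 2.761

By moment matching, α+β = μ(1−μ)/σ² − 1 = (0.130·0.870)/0.0271 − 1 = 4.1734 − 1 = 3.1734.
Since α/(α+β) = μ, α = 0.130·3.1734 = 0.413 and β = 0.870·3.1734 = 2.761.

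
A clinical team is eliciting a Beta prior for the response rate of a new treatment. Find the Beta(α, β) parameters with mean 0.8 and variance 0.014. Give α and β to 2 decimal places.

α = 8.34, β = 2.09

Let s = α+β. The Beta variance is μ(1−μ)/(s+1).
So s+1 = μ(1−μ)/σ² = (0.8×0.2)/0.014 = 0.16/0.014 = 11.4286, giving s = 10.4286.
Then α = μs = 0.8×10.4286 = 8.34 and β = (1−μ)s = 0.2×10.4286 = 2.09.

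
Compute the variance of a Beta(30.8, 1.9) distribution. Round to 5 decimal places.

0.00162

α+β = 32.7 and αβ = 58.52, so Var = αβ/[(α+β)²(α+β+1)] = 58.52/36035.073 = 0.00162.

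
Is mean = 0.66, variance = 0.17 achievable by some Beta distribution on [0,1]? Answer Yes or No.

Yes

For any Beta, Var(X) < E[X]·(1−E[X]).
Here μ(1−μ) = 0.66×0.34 = 0.2244, and 0.17 < 0.2244.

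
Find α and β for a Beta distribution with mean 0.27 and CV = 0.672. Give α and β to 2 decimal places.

α = 1.35, β = 3.64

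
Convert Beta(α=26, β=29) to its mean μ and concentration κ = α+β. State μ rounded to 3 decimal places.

μ = 0.473, κ = 55

κ = α+β = 26+29 = 55; μ = α/κ = 26/55 = 0.473.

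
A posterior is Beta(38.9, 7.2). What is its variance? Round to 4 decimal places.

0.0028

μ = 38.9/46.1 = 0.843818; Var = μ(1−μ)/(α+β+1) = 0.1317893/47.1 = 0.0028.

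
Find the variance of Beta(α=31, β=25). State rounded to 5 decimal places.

Var = αβ/[(α+β)²(α+β+1)] = (31×25)/(56²×57) = 775/178752 = 0.00434.

0.00434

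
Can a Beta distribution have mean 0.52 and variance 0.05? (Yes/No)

For any Beta, Var(X) < E[X]·(1−E[X]).
Here μ(1−μ) = 0.52×0.48 = 0.2496, and 0.05 < 0.2496.

Yes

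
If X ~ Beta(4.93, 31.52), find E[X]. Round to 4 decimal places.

E[X] = α/(α+β) = 4.93/36.45 = 0.1353.

0.1353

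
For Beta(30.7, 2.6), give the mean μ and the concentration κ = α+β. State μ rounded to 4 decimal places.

κ = α+β = 30.7+2.6 = 33.3; μ = α/κ = 30.7/33.3 = 0.9219.

μ = 0.9219, κ = 33.3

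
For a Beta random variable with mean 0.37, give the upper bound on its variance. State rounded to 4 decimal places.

0.2331

Var = μ(1−μ)/(α+β+1), which approaches μ(1−μ) as α+β → 0.
So the supremum is μ(1−μ) = 0.37×0.63 = 0.2331.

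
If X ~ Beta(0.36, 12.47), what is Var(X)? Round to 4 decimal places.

μ = 0.36/12.83 = 0.028059; Var = μ(1−μ)/(α+β+1) = 0.0272719/13.83 = 0.0020.

0.0020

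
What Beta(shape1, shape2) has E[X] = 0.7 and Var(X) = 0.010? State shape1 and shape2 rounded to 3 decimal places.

Write ν = shape1+shape2; then shape1 = μν and Var = μ(1−μ)/(ν+1).
ν = μ(1−μ)/Var − 1 = 0.21/0.010 − 1 = 20.0000.
shape1 = 0.7·20.0000 = 14.000, shape2 = 0.3·20.0000 = 6.000.

shape1 = 14.000, shape2 = 6.000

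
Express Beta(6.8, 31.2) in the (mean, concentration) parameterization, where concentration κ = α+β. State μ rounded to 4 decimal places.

κ = α+β = 6.8+31.2 = 38.0; μ = α/κ = 6.8/38.0 = 0.1789.

μ = 0.1789, κ = 38.0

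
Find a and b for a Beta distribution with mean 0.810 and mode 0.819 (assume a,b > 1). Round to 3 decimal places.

Let s = a+b. Mean gives a = μs = 0.810s; mode gives (a−1)/(s−2) = 0.819.
Substituting: 0.810s − 1 = 0.819(s−2) = 0.819s − 1.638, so -0.009s = -0.638 and s = 70.8889.
Then a = 0.810×70.8889 = 57.420 and b = s−a = 13.469.

a = 57.420, b = 13.469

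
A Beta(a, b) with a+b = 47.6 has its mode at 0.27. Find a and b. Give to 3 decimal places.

a = 13.312, b = 34.288

For a,b>1 the mode is (a−1)/(a+b−2), so a = mode·(κ−2)+1 = 0.27×45.6+1 = 13.312.
And b = (1−mode)·(κ−2)+1 = 0.73×45.6+1 = 34.288.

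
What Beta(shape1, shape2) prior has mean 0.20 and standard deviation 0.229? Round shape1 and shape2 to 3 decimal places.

shape1 = 0.410, shape2 = 1.641

σ² = 0.229² = 0.052441.
With s = shape1+shape2, Var = μ(1−μ)/(s+1), so s+1 = (0.20×0.80)/0.052441 = 3.0510 and s = 2.0510.
shape1 = μs = 0.410, shape2 = (1−μ)s = 1.641.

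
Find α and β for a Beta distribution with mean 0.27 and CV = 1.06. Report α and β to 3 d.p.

σ = CV·μ = 1.06×0.27 = 0.28620, so σ² = 0.081910.
s+1 = μ(1−μ)/σ² = 0.1971/0.081910 = 2.4063, so s = α+β = 1.4063.
α = μs = 0.380, β = (1−μ)s = 1.027.

α = 0.380, β = 1.027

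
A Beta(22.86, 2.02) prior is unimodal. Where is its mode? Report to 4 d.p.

The density x^(α−1)(1−x)^(β−1) is maximised at (α−1)/(α+β−2) = 21.86/22.88 = 0.9554.

0.9554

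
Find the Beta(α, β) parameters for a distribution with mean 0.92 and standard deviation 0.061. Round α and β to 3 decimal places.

α = 17.277, β = 1.502

Variance = 0.061² = 0.003721. The moment-matching identity α+β = μ(1−μ)/Var − 1 gives
α+β = 0.0736/0.003721 − 1 = 18.7796, so α = μ·18.7796 = 17.277 and β = (1−μ)·18.7796 = 1.502.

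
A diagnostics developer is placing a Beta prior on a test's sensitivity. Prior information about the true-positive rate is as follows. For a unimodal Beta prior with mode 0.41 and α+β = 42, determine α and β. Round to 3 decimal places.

α = 17.400, β = 24.600

For α,β>1 the mode is (α−1)/(α+β−2), so α = mode·(κ−2)+1 = 0.41×40+1 = 17.400.
And β = (1−mode)·(κ−2)+1 = 0.59×40+1 = 24.600.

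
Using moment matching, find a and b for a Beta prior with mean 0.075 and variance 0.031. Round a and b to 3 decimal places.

By moment matching, a+b = μ(1−μ)/σ² − 1 = (0.075·0.925)/0.031 − 1 = 2.2379 − 1 = 1.2379.
Since a/(a+b) = μ, a = 0.075·1.2379 = 0.093 and b = 0.925·1.2379 = 1.145.

a = 0.093, b = 1.145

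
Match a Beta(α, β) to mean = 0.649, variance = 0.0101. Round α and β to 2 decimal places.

α = 13.99, β = 7.57

Write ν = α+β; then α = μν and Var = μ(1−μ)/(ν+1).
ν = μ(1−μ)/Var − 1 = 0.227799/0.0101 − 1 = 21.5544.
α = 0.649·21.5544 = 13.99, β = 0.351·21.5544 = 7.57.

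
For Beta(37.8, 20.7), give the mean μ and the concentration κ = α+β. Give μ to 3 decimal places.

μ = 0.646, κ = 58.5

κ = α+β = 37.8+20.7 = 58.5; μ = α/κ = 37.8/58.5 = 0.646.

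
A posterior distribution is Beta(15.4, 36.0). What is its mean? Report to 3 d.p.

0.300

The Beta mean is α/(α+β) = 15.4/(15.4+36.0) = 0.300.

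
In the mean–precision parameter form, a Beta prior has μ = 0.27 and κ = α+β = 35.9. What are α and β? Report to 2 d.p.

α = 9.69, β = 26.21

Split κ in proportion μ : (1−μ): α = 0.27·35.9 = 9.69, β = 35.9 − 9.69 = 26.21.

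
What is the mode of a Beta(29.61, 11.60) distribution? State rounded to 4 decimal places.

With α,β > 1, mode = (α−1)/(α+β−2) = 28.61/39.21 = 0.7297.

0.7297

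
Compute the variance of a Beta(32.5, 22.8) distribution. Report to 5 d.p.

0.00430

μ = 32.5/55.3 = 0.587703; Var = μ(1−μ)/(α+β+1) = 0.2423081/56.3 = 0.00430.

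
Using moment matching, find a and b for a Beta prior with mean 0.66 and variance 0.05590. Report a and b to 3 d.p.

Let s = a+b. The Beta variance is μ(1−μ)/(s+1).
So s+1 = μ(1−μ)/σ² = (0.66×0.34)/0.05590 = 0.2244/0.05590 = 4.0143, giving s = 3.0143.
Then a = μs = 0.66×3.0143 = 1.989 and b = (1−μ)s = 0.34×3.0143 = 1.025.

a = 1.989, b = 1.025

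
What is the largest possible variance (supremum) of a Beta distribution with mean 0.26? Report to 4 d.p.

0.1924

For fixed mean μ the Beta variance is μ(1−μ)/(α+β+1), increasing as α+β decreases.
Its least upper bound (not attained) is μ(1−μ) = 0.26·0.74 = 0.1924.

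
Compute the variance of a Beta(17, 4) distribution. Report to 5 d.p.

μ = 17/21 = 0.809524; Var = μ(1−μ)/(α+β+1) = 0.1541950/22 = 0.00701.

0.00701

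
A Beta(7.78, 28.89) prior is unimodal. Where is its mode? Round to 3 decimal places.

0.196

With α,β > 1, mode = (α−1)/(α+β−2) = 6.78/34.67 = 0.196.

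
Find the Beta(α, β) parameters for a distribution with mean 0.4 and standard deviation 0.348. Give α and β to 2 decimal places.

Variance = 0.348² = 0.121104. The moment-matching identity α+β = μ(1−μ)/Var − 1 gives
α+β = 0.24/0.121104 − 1 = 0.9818, so α = μ·0.9818 = 0.39 and β = (1−μ)·0.9818 = 0.59.

α = 0.39, β = 0.59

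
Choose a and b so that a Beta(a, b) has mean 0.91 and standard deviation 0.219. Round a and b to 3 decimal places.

σ² = 0.219² = 0.047961.
With s = a+b, Var = μ(1−μ)/(s+1), so s+1 = (0.91×0.09)/0.047961 = 1.7076 and s = 0.7076.
a = μs = 0.644, b = (1−μ)s = 0.064.

a = 0.644, b = 0.064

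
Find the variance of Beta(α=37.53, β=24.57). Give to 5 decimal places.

0.00379

α+β = 62.10 and αβ = 922.1121, so Var = αβ/[(α+β)²(α+β+1)] = 922.1121/243339.471000 = 0.00379.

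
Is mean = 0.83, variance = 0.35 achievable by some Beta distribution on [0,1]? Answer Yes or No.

For any Beta, Var(X) < E[X]·(1−E[X]).
Here μ(1−μ) = 0.83×0.17 = 0.1411, and 0.35 ≥ 0.1411.

No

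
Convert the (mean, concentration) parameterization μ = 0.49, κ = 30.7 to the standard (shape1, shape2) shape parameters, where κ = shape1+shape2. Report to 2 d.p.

Split κ in proportion μ : (1−μ): shape1 = 0.49·30.7 = 15.04, shape2 = 30.7 − 15.04 = 15.66.

shape1 = 15.04, shape2 = 15.66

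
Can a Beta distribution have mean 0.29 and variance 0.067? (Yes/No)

For any Beta, Var(X) < E[X]·(1−E[X]).
Here μ(1−μ) = 0.29×0.71 = 0.2059, and 0.067 < 0.2059.

Yes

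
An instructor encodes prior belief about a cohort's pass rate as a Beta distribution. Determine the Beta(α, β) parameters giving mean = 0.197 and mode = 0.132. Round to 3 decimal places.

α = 2.231, β = 9.092

Let s = α+β. Mean gives α = μs = 0.197s; mode gives (α−1)/(s−2) = 0.132.
Substituting: 0.197s − 1 = 0.132(s−2) = 0.132s − 0.264, so 0.065s = 0.736 and s = 11.3231.
Then α = 0.197×11.3231 = 2.231 and β = s−α = 9.092.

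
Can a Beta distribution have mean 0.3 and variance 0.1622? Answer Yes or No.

The Beta variance bound is σ² < μ(1−μ).
Here μ(1−μ) = 0.3×0.7 = 0.21, and 0.1622 < 0.21.

Yes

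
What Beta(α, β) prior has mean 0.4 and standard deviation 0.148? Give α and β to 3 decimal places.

First σ² = 0.021904. Setting α = μn, β = (1−μ)n with n = α+β,
μ(1−μ)/(n+1) = 0.021904 ⇒ n+1 = 0.24/0.021904 = 10.9569 ⇒ n = 9.9569.
Hence α = 0.4×9.9569 = 3.983, β = 0.6×9.9569 = 5.974.

α = 3.983, β = 5.974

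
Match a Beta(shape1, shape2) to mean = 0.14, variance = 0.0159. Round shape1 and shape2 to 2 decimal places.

shape1 = 0.92, shape2 = 5.65

By moment matching, shape1+shape2 = μ(1−μ)/σ² − 1 = (0.14·0.86)/0.0159 − 1 = 7.5723 − 1 = 6.5723.
Since shape1/(shape1+shape2) = μ, shape1 = 0.14·6.5723 = 0.92 and shape2 = 0.86·6.5723 = 5.65.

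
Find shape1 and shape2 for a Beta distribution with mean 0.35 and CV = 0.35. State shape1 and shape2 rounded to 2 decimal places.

shape1 = 4.96, shape2 = 9.20

Var = (CV·μ)² = (0.35×0.35)² = 0.015006.
shape1+shape2 = μ(1−μ)/Var − 1 = 0.2275/0.015006 − 1 = 14.1603.
Thus shape1 = 0.35·14.1603 = 4.96 and shape2 = 0.65·14.1603 = 9.20.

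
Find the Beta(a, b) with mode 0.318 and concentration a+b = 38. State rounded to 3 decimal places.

a = 12.448, b = 25.552

Mode = (a−1)/(κ−2) with κ = a+b, so a−1 = 0.318·36 = 11.448.
a = 12.448; b = κ − a = 25.552.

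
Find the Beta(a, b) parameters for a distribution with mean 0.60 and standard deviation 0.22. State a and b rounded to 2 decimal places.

First σ² = 0.0484. Setting a = μn, b = (1−μ)n with n = a+b,
μ(1−μ)/(n+1) = 0.0484 ⇒ n+1 = 0.2400/0.0484 = 4.9587 ⇒ n = 3.9587.
Hence a = 0.60×3.9587 = 2.38, b = 0.40×3.9587 = 1.58.

a = 2.38, b = 1.58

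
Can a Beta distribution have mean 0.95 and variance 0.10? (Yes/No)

For any Beta, Var(X) < E[X]·(1−E[X]).
Here μ(1−μ) = 0.95×0.05 = 0.0475, and 0.10 ≥ 0.0475.

No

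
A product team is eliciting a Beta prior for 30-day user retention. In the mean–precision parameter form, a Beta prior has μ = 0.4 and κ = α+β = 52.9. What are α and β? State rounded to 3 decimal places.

α = 21.160, β = 31.740

α = μκ = 0.4×52.9 = 21.160 and β = (1−μ)κ = 0.6×52.9 = 31.740.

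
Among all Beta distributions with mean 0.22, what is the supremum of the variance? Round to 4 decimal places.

For fixed mean μ the Beta variance is μ(1−μ)/(α+β+1), increasing as α+β decreases.
Its least upper bound (not attained) is μ(1−μ) = 0.22·0.78 = 0.1716.

0.1716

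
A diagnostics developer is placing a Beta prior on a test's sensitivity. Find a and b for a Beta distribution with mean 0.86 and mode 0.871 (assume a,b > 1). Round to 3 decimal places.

With s = a+b: μ = a/s and mode = (a−1)/(s−2). Eliminating a = μs,
μs − 1 = m(s−2) ⇒ s(μ−m) = 1−2m ⇒ s = -0.742/-0.011 = 67.4545.
So a = μs = 58.011, b = (1−μ)s = 9.444.

a = 58.011, b = 9.444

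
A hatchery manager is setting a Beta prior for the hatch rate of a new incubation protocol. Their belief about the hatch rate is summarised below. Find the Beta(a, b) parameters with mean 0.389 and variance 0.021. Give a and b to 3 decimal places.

a = 4.014, b = 6.304

Write ν = a+b; then a = μν and Var = μ(1−μ)/(ν+1).
ν = μ(1−μ)/Var − 1 = 0.237679/0.021 − 1 = 10.3180.
a = 0.389·10.3180 = 4.014, b = 0.611·10.3180 = 6.304.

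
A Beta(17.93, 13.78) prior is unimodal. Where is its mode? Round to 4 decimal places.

With α,β > 1, mode = (α−1)/(α+β−2) = 16.93/29.71 = 0.5698.

0.5698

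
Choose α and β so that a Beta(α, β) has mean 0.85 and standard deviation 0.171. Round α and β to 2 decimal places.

α = 2.86, β = 0.50

Variance = 0.171² = 0.029241. The moment-matching identity α+β = μ(1−μ)/Var − 1 gives
α+β = 0.1275/0.029241 − 1 = 3.3603, so α = μ·3.3603 = 2.86 and β = (1−μ)·3.3603 = 0.50.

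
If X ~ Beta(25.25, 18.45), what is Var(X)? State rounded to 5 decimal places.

α+β = 43.70 and αβ = 465.8625, so Var = αβ/[(α+β)²(α+β+1)] = 465.8625/85363.143000 = 0.00546.

0.00546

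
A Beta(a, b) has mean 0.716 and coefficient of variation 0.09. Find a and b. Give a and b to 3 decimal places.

a = 34.346, b = 13.623

Var = (CV·μ)² = (0.09×0.716)² = 0.004153.
a+b = μ(1−μ)/Var − 1 = 0.203344/0.004153 − 1 = 47.9689.
Thus a = 0.716·47.9689 = 34.346 and b = 0.284·47.9689 = 13.623.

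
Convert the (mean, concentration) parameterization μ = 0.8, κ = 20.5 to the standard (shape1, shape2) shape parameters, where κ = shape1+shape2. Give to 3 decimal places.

shape1 = 16.400, shape2 = 4.100

Split κ in proportion μ : (1−μ): shape1 = 0.8·20.5 = 16.400, shape2 = 20.5 − 16.400 = 4.100.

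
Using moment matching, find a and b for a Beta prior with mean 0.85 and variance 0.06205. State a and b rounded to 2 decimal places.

Let s = a+b. The Beta variance is μ(1−μ)/(s+1).
So s+1 = μ(1−μ)/σ² = (0.85×0.15)/0.06205 = 0.1275/0.06205 = 2.0548, giving s = 1.0548.
Then a = μs = 0.85×1.0548 = 0.90 and b = (1−μ)s = 0.15×1.0548 = 0.16.

a = 0.90, b = 0.16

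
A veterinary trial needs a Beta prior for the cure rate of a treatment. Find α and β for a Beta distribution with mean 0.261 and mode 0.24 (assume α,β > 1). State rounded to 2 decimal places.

With s = α+β: μ = α/s and mode = (α−1)/(s−2). Eliminating α = μs,
μs − 1 = m(s−2) ⇒ s(μ−m) = 1−2m ⇒ s = 0.52/0.021 = 24.7619.
So α = μs = 6.46, β = (1−μ)s = 18.30.

α = 6.46, β = 18.30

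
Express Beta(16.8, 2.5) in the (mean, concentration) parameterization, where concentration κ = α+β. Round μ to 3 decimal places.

μ = 0.870, κ = 19.3

κ = α+β = 16.8+2.5 = 19.3; μ = α/κ = 16.8/19.3 = 0.870.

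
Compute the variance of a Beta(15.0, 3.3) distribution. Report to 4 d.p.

0.0077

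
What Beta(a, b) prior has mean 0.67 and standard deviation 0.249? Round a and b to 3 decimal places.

First σ² = 0.062001. Setting a = μn, b = (1−μ)n with n = a+b,
μ(1−μ)/(n+1) = 0.062001 ⇒ n+1 = 0.2211/0.062001 = 3.5661 ⇒ n = 2.5661.
Hence a = 0.67×2.5661 = 1.719, b = 0.33×2.5661 = 0.847.

a = 1.719, b = 0.847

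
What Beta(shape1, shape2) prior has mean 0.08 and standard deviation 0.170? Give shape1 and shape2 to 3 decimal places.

shape1 = 0.124, shape2 = 1.423

σ² = 0.170² = 0.028900.
With s = shape1+shape2, Var = μ(1−μ)/(s+1), so s+1 = (0.08×0.92)/0.028900 = 2.5467 and s = 1.5467.
shape1 = μs = 0.124, shape2 = (1−μ)s = 1.423.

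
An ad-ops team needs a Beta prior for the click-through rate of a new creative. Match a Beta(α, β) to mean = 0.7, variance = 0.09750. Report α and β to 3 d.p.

α = 0.808, β = 0.346

By moment matching, α+β = μ(1−μ)/σ² − 1 = (0.7·0.3)/0.09750 − 1 = 2.1538 − 1 = 1.1538.
Since α/(α+β) = μ, α = 0.7·1.1538 = 0.808 and β = 0.3·1.1538 = 0.346.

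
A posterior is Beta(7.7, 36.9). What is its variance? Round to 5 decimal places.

0.00313

Var = αβ/[(α+β)²(α+β+1)] = (7.7×36.9)/(44.6²×45.6) = 284.13/90705.696 = 0.00313.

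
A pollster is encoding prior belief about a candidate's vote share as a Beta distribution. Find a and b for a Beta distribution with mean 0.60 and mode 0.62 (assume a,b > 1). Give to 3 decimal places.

With s = a+b: μ = a/s and mode = (a−1)/(s−2). Eliminating a = μs,
μs − 1 = m(s−2) ⇒ s(μ−m) = 1−2m ⇒ s = -0.24/-0.02 = 12.0000.
So a = μs = 7.200, b = (1−μ)s = 4.800.

a = 7.200, b = 4.800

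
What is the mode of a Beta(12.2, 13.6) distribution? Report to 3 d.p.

With α,β > 1, mode = (α−1)/(α+β−2) = 11.2/23.8 = 0.471.

0.471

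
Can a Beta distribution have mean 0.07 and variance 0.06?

A Beta with mean μ has variance μ(1−μ)/(α+β+1) < μ(1−μ).
Here μ(1−μ) = 0.07×0.93 = 0.0651, and 0.06 < 0.0651.

Yes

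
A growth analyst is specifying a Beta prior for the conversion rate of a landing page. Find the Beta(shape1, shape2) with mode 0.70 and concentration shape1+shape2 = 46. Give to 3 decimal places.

Since the density peak of Beta(shape1,shape2) is at (shape1−1)/(shape1+shape2−2),
shape1 = 1 + 0.70(46−2) = 31.800 and shape2 = 46 − 31.800 = 14.200.

shape1 = 31.800, shape2 = 14.200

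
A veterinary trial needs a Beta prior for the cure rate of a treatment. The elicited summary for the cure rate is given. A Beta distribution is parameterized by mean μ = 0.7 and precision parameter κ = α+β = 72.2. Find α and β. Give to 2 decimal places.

Split κ in proportion μ : (1−μ): α = 0.7·72.2 = 50.54, β = 72.2 − 50.54 = 21.66.

α = 50.54, β = 21.66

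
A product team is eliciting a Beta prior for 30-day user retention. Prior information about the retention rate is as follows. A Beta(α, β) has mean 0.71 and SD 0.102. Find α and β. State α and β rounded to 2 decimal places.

Variance = 0.102² = 0.010404. The moment-matching identity α+β = μ(1−μ)/Var − 1 gives
α+β = 0.2059/0.010404 − 1 = 18.7905, so α = μ·18.7905 = 13.34 and β = (1−μ)·18.7905 = 5.45.

α = 13.34, β = 5.45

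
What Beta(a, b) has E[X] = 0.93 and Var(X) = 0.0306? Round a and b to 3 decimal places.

By moment matching, a+b = μ(1−μ)/σ² − 1 = (0.93·0.07)/0.0306 − 1 = 2.1275 − 1 = 1.1275.
Since a/(a+b) = μ, a = 0.93·1.1275 = 1.049 and b = 0.07·1.1275 = 0.079.

a = 1.049, b = 0.079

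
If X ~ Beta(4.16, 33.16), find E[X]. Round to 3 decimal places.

0.111

E[X] = α/(α+β) = 4.16/37.32 = 0.111.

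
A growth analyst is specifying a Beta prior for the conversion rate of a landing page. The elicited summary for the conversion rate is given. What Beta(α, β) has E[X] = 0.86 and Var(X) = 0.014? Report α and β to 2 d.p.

By moment matching, α+β = μ(1−μ)/σ² − 1 = (0.86·0.14)/0.014 − 1 = 8.6000 − 1 = 7.6000.
Since α/(α+β) = μ, α = 0.86·7.6000 = 6.54 and β = 0.14·7.6000 = 1.06.

α = 6.54, β = 1.06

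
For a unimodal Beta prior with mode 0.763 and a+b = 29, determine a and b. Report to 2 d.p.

a = 21.60, b = 7.40

Since the density peak of Beta(a,b) is at (a−1)/(a+b−2),
a = 1 + 0.763(29−2) = 21.60 and b = 29 − 21.60 = 7.40.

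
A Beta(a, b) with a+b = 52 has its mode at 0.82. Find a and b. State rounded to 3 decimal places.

For a,b>1 the mode is (a−1)/(a+b−2), so a = mode·(κ−2)+1 = 0.82×50+1 = 42.000.
And b = (1−mode)·(κ−2)+1 = 0.18×50+1 = 10.000.

a = 42.000, b = 10.000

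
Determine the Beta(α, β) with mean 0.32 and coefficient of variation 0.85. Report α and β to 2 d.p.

σ = CV·μ = 0.85×0.32 = 0.27200, so σ² = 0.073984.
s+1 = μ(1−μ)/σ² = 0.2176/0.073984 = 2.9412, so s = α+β = 1.9412.
α = μs = 0.62, β = (1−μ)s = 1.32.

α = 0.62, β = 1.32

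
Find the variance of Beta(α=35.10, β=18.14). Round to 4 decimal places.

α+β = 53.24 and αβ = 636.7140, so Var = αβ/[(α+β)²(α+β+1)] = 636.7140/153743.149824 = 0.0041.

0.0041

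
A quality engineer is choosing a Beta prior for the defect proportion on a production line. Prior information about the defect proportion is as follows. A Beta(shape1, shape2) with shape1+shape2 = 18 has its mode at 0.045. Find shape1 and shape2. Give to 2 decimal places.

shape1 = 1.72, shape2 = 16.28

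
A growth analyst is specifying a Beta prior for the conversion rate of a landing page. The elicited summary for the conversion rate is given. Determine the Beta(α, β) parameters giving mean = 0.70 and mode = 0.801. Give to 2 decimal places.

α = 4.17, β = 1.79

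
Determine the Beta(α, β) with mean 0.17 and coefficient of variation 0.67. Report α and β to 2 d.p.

α = 1.68, β = 8.20

σ = CV·μ = 0.67×0.17 = 0.11390, so σ² = 0.012973.
s+1 = μ(1−μ)/σ² = 0.1411/0.012973 = 10.8763, so s = α+β = 9.8763.
α = μs = 1.68, β = (1−μ)s = 8.20.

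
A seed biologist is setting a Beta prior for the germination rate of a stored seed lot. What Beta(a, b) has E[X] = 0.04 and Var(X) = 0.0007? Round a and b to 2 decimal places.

Let s = a+b. The Beta variance is μ(1−μ)/(s+1).
So s+1 = μ(1−μ)/σ² = (0.04×0.96)/0.0007 = 0.0384/0.0007 = 54.8571, giving s = 53.8571.
Then a = μs = 0.04×53.8571 = 2.15 and b = (1−μ)s = 0.96×53.8571 = 51.70.

a = 2.15, b = 51.70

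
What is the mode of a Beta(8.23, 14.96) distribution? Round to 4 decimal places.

With α,β > 1, mode = (α−1)/(α+β−2) = 7.23/21.19 = 0.3412.

0.3412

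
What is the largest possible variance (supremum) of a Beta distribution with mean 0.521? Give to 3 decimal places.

0.250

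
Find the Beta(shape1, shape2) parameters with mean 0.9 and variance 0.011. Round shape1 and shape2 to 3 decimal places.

Let s = shape1+shape2. The Beta variance is μ(1−μ)/(s+1).
So s+1 = μ(1−μ)/σ² = (0.9×0.1)/0.011 = 0.09/0.011 = 8.1818, giving s = 7.1818.
Then shape1 = μs = 0.9×7.1818 = 6.464 and shape2 = (1−μ)s = 0.1×7.1818 = 0.718.

shape1 = 6.464, shape2 = 0.718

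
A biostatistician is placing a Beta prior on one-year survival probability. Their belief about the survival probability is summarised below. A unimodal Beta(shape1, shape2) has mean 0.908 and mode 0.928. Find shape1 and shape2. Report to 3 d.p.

shape1 = 38.862, shape2 = 3.938

Let s = shape1+shape2. Mean gives shape1 = μs = 0.908s; mode gives (shape1−1)/(s−2) = 0.928.
Substituting: 0.908s − 1 = 0.928(s−2) = 0.928s − 1.856, so -0.020s = -0.856 and s = 42.8000.
Then shape1 = 0.908×42.8000 = 38.862 and shape2 = s−shape1 = 3.938.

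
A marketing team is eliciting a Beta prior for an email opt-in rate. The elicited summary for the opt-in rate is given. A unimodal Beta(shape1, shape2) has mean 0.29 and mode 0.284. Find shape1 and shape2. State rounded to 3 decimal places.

With s = shape1+shape2: μ = shape1/s and mode = (shape1−1)/(s−2). Eliminating shape1 = μs,
μs − 1 = m(s−2) ⇒ s(μ−m) = 1−2m ⇒ s = 0.432/0.006 = 72.0000.
So shape1 = μs = 20.880, shape2 = (1−μ)s = 51.120.

shape1 = 20.880, shape2 = 51.120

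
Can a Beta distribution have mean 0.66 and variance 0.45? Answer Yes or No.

No

A Beta with mean μ has variance μ(1−μ)/(α+β+1) < μ(1−μ).
Here μ(1−μ) = 0.66×0.34 = 0.2244, and 0.45 ≥ 0.2244.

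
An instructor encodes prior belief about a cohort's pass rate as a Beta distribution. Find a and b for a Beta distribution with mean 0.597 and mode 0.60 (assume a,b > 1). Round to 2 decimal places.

Let s = a+b. Mean gives a = μs = 0.597s; mode gives (a−1)/(s−2) = 0.60.
Substituting: 0.597s − 1 = 0.60(s−2) = 0.60s − 1.20, so -0.003s = -0.20 and s = 66.6667.
Then a = 0.597×66.6667 = 39.80 and b = s−a = 26.87.

a = 39.80, b = 26.87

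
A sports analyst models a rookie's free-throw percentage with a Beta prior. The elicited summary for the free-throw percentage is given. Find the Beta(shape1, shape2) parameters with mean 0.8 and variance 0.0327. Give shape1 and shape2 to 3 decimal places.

Write ν = shape1+shape2; then shape1 = μν and Var = μ(1−μ)/(ν+1).
ν = μ(1−μ)/Var − 1 = 0.16/0.0327 − 1 = 3.8930.
shape1 = 0.8·3.8930 = 3.114, shape2 = 0.2·3.8930 = 0.779.

shape1 = 3.114, shape2 = 0.779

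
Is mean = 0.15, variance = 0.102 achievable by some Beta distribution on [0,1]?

Yes

For any Beta, Var(X) < E[X]·(1−E[X]).
Here μ(1−μ) = 0.15×0.85 = 0.1275, and 0.102 < 0.1275.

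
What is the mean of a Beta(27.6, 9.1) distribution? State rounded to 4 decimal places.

The Beta mean is α/(α+β) = 27.6/(27.6+9.1) = 0.7520.

0.7520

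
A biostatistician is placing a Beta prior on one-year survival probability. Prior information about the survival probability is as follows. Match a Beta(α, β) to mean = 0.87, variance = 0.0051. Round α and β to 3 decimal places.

α = 18.424, β = 2.753

Write ν = α+β; then α = μν and Var = μ(1−μ)/(ν+1).
ν = μ(1−μ)/Var − 1 = 0.1131/0.0051 − 1 = 21.1765.
α = 0.87·21.1765 = 18.424, β = 0.13·21.1765 = 2.753.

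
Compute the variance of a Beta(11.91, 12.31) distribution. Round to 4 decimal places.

α+β = 24.22 and αβ = 146.6121, so Var = αβ/[(α+β)²(α+β+1)] = 146.6121/14794.263848 = 0.0099.

0.0099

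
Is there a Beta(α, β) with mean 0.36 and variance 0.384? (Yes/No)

For any Beta, Var(X) < E[X]·(1−E[X]).
Here μ(1−μ) = 0.36×0.64 = 0.2304, and 0.384 ≥ 0.2304.

No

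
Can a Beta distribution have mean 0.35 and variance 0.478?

For any Beta, Var(X) < E[X]·(1−E[X]).
Here μ(1−μ) = 0.35×0.65 = 0.2275, and 0.478 ≥ 0.2275.

No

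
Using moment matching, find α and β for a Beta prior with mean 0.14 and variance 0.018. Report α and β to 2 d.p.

Let s = α+β. The Beta variance is μ(1−μ)/(s+1).
So s+1 = μ(1−μ)/σ² = (0.14×0.86)/0.018 = 0.1204/0.018 = 6.6889, giving s = 5.6889.
Then α = μs = 0.14×5.6889 = 0.80 and β = (1−μ)s = 0.86×5.6889 = 4.89.

α = 0.80, β = 4.89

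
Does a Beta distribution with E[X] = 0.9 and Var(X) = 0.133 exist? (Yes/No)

No

A Beta with mean μ has variance μ(1−μ)/(α+β+1) < μ(1−μ).
Here μ(1−μ) = 0.9×0.1 = 0.09, and 0.133 ≥ 0.09.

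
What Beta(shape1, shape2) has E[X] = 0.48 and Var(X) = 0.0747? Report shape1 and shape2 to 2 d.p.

shape1 = 1.12, shape2 = 1.22

Write ν = shape1+shape2; then shape1 = μν and Var = μ(1−μ)/(ν+1).
ν = μ(1−μ)/Var − 1 = 0.2496/0.0747 − 1 = 2.3414.
shape1 = 0.48·2.3414 = 1.12, shape2 = 0.52·2.3414 = 1.22.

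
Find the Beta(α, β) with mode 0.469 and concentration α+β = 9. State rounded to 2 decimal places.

α = 4.28, β = 4.72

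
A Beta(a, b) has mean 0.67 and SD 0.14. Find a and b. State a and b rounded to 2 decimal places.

Variance = 0.14² = 0.0196. The moment-matching identity a+b = μ(1−μ)/Var − 1 gives
a+b = 0.2211/0.0196 − 1 = 10.2806, so a = μ·10.2806 = 6.89 and b = (1−μ)·10.2806 = 3.39.

a = 6.89, b = 3.39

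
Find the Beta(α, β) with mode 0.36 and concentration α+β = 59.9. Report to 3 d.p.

For α,β>1 the mode is (α−1)/(α+β−2), so α = mode·(κ−2)+1 = 0.36×57.9+1 = 21.844.
And β = (1−mode)·(κ−2)+1 = 0.64×57.9+1 = 38.056.

α = 21.844, β = 38.056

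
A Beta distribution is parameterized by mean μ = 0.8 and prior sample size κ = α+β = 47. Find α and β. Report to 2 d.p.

α = 37.60, β = 9.40

Split κ in proportion μ : (1−μ): α = 0.8·47 = 37.60, β = 47 − 37.60 = 9.40.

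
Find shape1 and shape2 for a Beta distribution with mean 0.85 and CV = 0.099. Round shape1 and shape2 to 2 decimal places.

shape1 = 14.45, shape2 = 2.55

σ = CV·μ = 0.099×0.85 = 0.08415, so σ² = 0.007081.
s+1 = μ(1−μ)/σ² = 0.1275/0.007081 = 18.0054, so s = shape1+shape2 = 17.0054.
shape1 = μs = 14.45, shape2 = (1−μ)s = 2.55.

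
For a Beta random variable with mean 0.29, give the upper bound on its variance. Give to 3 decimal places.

For fixed mean μ the Beta variance is μ(1−μ)/(α+β+1), increasing as α+β decreases.
Its least upper bound (not attained) is μ(1−μ) = 0.29·0.71 = 0.206.

0.206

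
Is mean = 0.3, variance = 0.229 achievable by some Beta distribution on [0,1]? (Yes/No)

No

A Beta with mean μ has variance μ(1−μ)/(α+β+1) < μ(1−μ).
Here μ(1−μ) = 0.3×0.7 = 0.21, and 0.229 ≥ 0.21.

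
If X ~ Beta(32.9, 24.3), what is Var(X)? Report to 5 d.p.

0.00420

α+β = 57.2 and αβ = 799.47, so Var = αβ/[(α+β)²(α+β+1)] = 799.47/190421.088 = 0.00420.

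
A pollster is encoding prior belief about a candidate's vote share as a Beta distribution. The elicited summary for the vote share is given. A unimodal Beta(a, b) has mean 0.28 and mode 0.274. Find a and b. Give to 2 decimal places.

a = 21.09, b = 54.24

With s = a+b: μ = a/s and mode = (a−1)/(s−2). Eliminating a = μs,
μs − 1 = m(s−2) ⇒ s(μ−m) = 1−2m ⇒ s = 0.452/0.006 = 75.3333.
So a = μs = 21.09, b = (1−μ)s = 54.24.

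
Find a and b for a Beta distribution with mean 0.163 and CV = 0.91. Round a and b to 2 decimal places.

a = 0.85, b = 4.35

σ = CV·μ = 0.91×0.163 = 0.14833, so σ² = 0.022002.
s+1 = μ(1−μ)/σ² = 0.136431/0.022002 = 6.2009, so s = a+b = 5.2009.
a = μs = 0.85, b = (1−μ)s = 4.35.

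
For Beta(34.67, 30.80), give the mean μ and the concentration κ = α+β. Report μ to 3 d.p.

κ = α+β = 34.67+30.80 = 65.47; μ = α/κ = 34.67/65.47 = 0.530.

μ = 0.530, κ = 65.47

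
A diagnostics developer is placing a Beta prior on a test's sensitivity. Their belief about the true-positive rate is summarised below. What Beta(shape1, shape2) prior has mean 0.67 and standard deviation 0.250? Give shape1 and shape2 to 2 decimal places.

shape1 = 1.70, shape2 = 0.84

σ² = 0.250² = 0.062500.
With s = shape1+shape2, Var = μ(1−μ)/(s+1), so s+1 = (0.67×0.33)/0.062500 = 3.5376 and s = 2.5376.
shape1 = μs = 1.70, shape2 = (1−μ)s = 0.84.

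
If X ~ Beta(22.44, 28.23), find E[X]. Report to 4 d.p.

The Beta mean is α/(α+β) = 22.44/(22.44+28.23) = 0.4429.

0.4429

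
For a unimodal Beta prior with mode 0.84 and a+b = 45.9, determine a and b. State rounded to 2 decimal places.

Mode = (a−1)/(κ−2) with κ = a+b, so a−1 = 0.84·43.9 = 36.88.
a = 37.88; b = κ − a = 8.02.

a = 37.88, b = 8.02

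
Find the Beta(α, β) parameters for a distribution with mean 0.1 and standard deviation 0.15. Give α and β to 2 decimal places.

σ² = 0.15² = 0.0225.
With s = α+β, Var = μ(1−μ)/(s+1), so s+1 = (0.1×0.9)/0.0225 = 4.0000 and s = 3.0000.
α = μs = 0.30, β = (1−μ)s = 2.70.

α = 0.30, β = 2.70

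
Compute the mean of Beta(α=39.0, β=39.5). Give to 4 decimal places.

E[X] = α/(α+β) = 39.0/78.5 = 0.4968.

0.4968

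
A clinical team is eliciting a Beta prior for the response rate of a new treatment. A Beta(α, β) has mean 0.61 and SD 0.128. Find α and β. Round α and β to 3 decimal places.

σ² = 0.128² = 0.016384.
With s = α+β, Var = μ(1−μ)/(s+1), so s+1 = (0.61×0.39)/0.016384 = 14.5203 and s = 13.5203.
α = μs = 8.247, β = (1−μ)s = 5.273.

α = 8.247, β = 5.273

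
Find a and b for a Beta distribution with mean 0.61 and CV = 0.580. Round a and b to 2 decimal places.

a = 0.55, b = 0.35

σ = CV·μ = 0.580×0.61 = 0.35380, so σ² = 0.125174.
s+1 = μ(1−μ)/σ² = 0.2379/0.125174 = 1.9005, so s = a+b = 0.9005.
a = μs = 0.55, b = (1−μ)s = 0.35.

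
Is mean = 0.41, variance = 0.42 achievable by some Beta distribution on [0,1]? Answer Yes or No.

No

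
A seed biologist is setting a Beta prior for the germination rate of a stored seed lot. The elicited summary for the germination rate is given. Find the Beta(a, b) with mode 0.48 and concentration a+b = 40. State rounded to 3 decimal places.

For a,b>1 the mode is (a−1)/(a+b−2), so a = mode·(κ−2)+1 = 0.48×38+1 = 19.240.
And b = (1−mode)·(κ−2)+1 = 0.52×38+1 = 20.760.

a = 19.240, b = 20.760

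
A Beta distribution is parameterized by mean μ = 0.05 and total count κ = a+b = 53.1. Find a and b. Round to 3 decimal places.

a = 2.655, b = 50.445

a = μκ = 0.05×53.1 = 2.655 and b = (1−μ)κ = 0.95×53.1 = 50.445.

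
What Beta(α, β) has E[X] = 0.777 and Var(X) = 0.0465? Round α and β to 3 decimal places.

Let s = α+β. The Beta variance is μ(1−μ)/(s+1).
So s+1 = μ(1−μ)/σ² = (0.777×0.223)/0.0465 = 0.173271/0.0465 = 3.7263, giving s = 2.7263.
Then α = μs = 0.777×2.7263 = 2.118 and β = (1−μ)s = 0.223×2.7263 = 0.608.

α = 2.118, β = 0.608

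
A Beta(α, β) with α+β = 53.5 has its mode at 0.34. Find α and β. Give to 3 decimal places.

α = 18.510, β = 34.990

For α,β>1 the mode is (α−1)/(α+β−2), so α = mode·(κ−2)+1 = 0.34×51.5+1 = 18.510.
And β = (1−mode)·(κ−2)+1 = 0.66×51.5+1 = 34.990.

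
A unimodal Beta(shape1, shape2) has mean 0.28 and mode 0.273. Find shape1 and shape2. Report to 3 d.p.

shape1 = 18.160, shape2 = 46.697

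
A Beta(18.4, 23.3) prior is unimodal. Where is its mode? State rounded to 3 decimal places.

0.438

The density x^(α−1)(1−x)^(β−1) is maximised at (α−1)/(α+β−2) = 17.4/39.7 = 0.438.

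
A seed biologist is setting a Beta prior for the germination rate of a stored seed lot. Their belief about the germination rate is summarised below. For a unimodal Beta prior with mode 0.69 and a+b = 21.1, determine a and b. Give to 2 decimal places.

a = 14.18, b = 6.92

Mode = (a−1)/(κ−2) with κ = a+b, so a−1 = 0.69·19.1 = 13.18.
a = 14.18; b = κ − a = 6.92.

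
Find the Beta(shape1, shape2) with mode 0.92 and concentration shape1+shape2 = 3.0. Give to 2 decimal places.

Mode = (shape1−1)/(κ−2) with κ = shape1+shape2, so shape1−1 = 0.92·1.0 = 0.92.
shape1 = 1.92; shape2 = κ − shape1 = 1.08.

shape1 = 1.92, shape2 = 1.08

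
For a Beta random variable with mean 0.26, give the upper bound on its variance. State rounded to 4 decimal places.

0.1924

For fixed mean μ the Beta variance is μ(1−μ)/(α+β+1), increasing as α+β decreases.
Its least upper bound (not attained) is μ(1−μ) = 0.26·0.74 = 0.1924.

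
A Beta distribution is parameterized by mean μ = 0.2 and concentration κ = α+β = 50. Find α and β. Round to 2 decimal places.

α = μκ = 0.2×50 = 10.00 and β = (1−μ)κ = 0.8×50 = 40.00.

α = 10.00, β = 40.00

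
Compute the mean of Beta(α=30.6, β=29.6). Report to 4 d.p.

0.5083

The Beta mean is α/(α+β) = 30.6/(30.6+29.6) = 0.5083.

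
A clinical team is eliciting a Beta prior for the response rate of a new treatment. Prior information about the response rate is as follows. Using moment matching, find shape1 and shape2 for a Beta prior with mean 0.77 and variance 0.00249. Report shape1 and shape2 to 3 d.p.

By moment matching, shape1+shape2 = μ(1−μ)/σ² − 1 = (0.77·0.23)/0.00249 − 1 = 71.1245 − 1 = 70.1245.
Since shape1/(shape1+shape2) = μ, shape1 = 0.77·70.1245 = 53.996 and shape2 = 0.23·70.1245 = 16.129.

shape1 = 53.996, shape2 = 16.129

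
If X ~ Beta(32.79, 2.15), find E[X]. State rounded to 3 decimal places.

0.938

The Beta mean is α/(α+β) = 32.79/(32.79+2.15) = 0.938.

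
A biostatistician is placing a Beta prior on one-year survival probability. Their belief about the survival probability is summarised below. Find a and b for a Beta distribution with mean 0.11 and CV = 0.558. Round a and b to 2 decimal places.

a = 2.75, b = 22.24

σ = CV·μ = 0.558×0.11 = 0.06138, so σ² = 0.003768.
s+1 = μ(1−μ)/σ² = 0.0979/0.003768 = 25.9854, so s = a+b = 24.9854.
a = μs = 2.75, b = (1−μ)s = 22.24.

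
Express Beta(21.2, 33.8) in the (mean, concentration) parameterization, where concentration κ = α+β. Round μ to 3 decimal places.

κ = α+β = 21.2+33.8 = 55.0; μ = α/κ = 21.2/55.0 = 0.385.

μ = 0.385, κ = 55.0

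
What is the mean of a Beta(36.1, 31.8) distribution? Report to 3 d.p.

0.532

E[X] = α/(α+β) = 36.1/67.9 = 0.532.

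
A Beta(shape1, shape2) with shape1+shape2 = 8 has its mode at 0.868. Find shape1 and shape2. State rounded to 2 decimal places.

Mode = (shape1−1)/(κ−2) with κ = shape1+shape2, so shape1−1 = 0.868·6 = 5.21.
shape1 = 6.21; shape2 = κ − shape1 = 1.79.

shape1 = 6.21, shape2 = 1.79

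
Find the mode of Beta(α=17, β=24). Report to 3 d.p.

The density x^(α−1)(1−x)^(β−1) is maximised at (α−1)/(α+β−2) = 16/39 = 0.410.

0.410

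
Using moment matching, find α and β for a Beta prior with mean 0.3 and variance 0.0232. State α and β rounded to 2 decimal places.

By moment matching, α+β = μ(1−μ)/σ² − 1 = (0.3·0.7)/0.0232 − 1 = 9.0517 − 1 = 8.0517.
Since α/(α+β) = μ, α = 0.3·8.0517 = 2.42 and β = 0.7·8.0517 = 5.64.

α = 2.42, β = 5.64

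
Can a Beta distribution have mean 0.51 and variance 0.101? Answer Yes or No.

The Beta variance bound is σ² < μ(1−μ).
Here μ(1−μ) = 0.51×0.49 = 0.2499, and 0.101 < 0.2499.

Yes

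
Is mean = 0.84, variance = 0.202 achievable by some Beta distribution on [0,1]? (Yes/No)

No

The Beta variance bound is σ² < μ(1−μ).
Here μ(1−μ) = 0.84×0.16 = 0.1344, and 0.202 ≥ 0.1344.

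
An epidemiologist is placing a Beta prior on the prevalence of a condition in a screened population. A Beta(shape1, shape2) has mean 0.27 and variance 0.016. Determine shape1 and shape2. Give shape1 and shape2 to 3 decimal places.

Write ν = shape1+shape2; then shape1 = μν and Var = μ(1−μ)/(ν+1).
ν = μ(1−μ)/Var − 1 = 0.1971/0.016 − 1 = 11.3187.
shape1 = 0.27·11.3187 = 3.056, shape2 = 0.73·11.3187 = 8.263.

shape1 = 3.056, shape2 = 8.263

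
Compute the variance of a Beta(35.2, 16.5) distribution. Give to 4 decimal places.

0.0041

α+β = 51.7 and αβ = 580.80, so Var = αβ/[(α+β)²(α+β+1)] = 580.80/140861.303 = 0.0041.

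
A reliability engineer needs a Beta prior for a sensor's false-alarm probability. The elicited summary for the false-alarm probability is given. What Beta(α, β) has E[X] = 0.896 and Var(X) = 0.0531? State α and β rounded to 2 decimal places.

Write ν = α+β; then α = μν and Var = μ(1−μ)/(ν+1).
ν = μ(1−μ)/Var − 1 = 0.093184/0.0531 − 1 = 0.7549.
α = 0.896·0.7549 = 0.68, β = 0.104·0.7549 = 0.08.

α = 0.68, β = 0.08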